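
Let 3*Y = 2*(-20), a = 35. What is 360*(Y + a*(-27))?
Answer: -345000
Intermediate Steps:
Y = -40/3 (Y = (2*(-20))/3 = (⅓)*(-40) = -40/3 ≈ -13.333)
360*(Y + a*(-27)) = 360*(-40/3 + 35*(-27)) = 360*(-40/3 - 945) = 360*(-2875/3) = -345000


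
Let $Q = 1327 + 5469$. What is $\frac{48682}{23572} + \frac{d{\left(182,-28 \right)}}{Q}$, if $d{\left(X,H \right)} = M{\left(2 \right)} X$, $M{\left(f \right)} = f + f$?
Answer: $\frac{43500411}{20024414} \approx 2.1724$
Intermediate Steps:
$M{\left(f \right)} = 2 f$
$d{\left(X,H \right)} = 4 X$ ($d{\left(X,H \right)} = 2 \cdot 2 X = 4 X$)
$Q = 6796$
$\frac{48682}{23572} + \frac{d{\left(182,-28 \right)}}{Q} = \frac{48682}{23572} + \frac{4 \cdot 182}{6796} = 48682 \cdot \frac{1}{23572} + 728 \cdot \frac{1}{6796} = \frac{24341}{11786} + \frac{182}{1699} = \frac{43500411}{20024414}$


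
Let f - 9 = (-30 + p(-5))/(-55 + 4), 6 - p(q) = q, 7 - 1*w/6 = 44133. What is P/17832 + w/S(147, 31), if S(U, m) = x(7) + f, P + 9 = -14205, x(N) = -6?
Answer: -10032500975/127796 ≈ -78504.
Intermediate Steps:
w = -264756 (w = 42 - 6*44133 = 42 - 264798 = -264756)
p(q) = 6 - q
P = -14214 (P = -9 - 14205 = -14214)
f = 478/51 (f = 9 + (-30 + (6 - 1*(-5)))/(-55 + 4) = 9 + (-30 + (6 + 5))/(-51) = 9 + (-30 + 11)*(-1/51) = 9 - 19*(-1/51) = 9 + 19/51 = 478/51 ≈ 9.3725)
S(U, m) = 172/51 (S(U, m) = -6 + 478/51 = 172/51)
P/17832 + w/S(147, 31) = -14214/17832 - 264756/172/51 = -14214*1/17832 - 264756*51/172 = -2369/2972 - 3375639/43 = -10032500975/127796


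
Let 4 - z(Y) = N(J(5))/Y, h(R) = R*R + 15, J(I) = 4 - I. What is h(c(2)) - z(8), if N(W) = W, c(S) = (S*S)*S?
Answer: 599/8 ≈ 74.875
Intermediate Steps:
c(S) = S³ (c(S) = S²*S = S³)
h(R) = 15 + R² (h(R) = R² + 15 = 15 + R²)
z(Y) = 4 + 1/Y (z(Y) = 4 - (4 - 1*5)/Y = 4 - (4 - 5)/Y = 4 - (-1)/Y = 4 + 1/Y)
h(c(2)) - z(8) = (15 + (2³)²) - (4 + 1/8) = (15 + 8²) - (4 + ⅛) = (15 + 64) - 1*33/8 = 79 - 33/8 = 599/8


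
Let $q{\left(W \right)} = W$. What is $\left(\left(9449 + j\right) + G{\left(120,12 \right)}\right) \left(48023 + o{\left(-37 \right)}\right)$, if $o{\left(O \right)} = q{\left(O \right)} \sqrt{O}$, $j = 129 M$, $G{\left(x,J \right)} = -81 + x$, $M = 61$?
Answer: $833535211 - 642209 i \sqrt{37} \approx 8.3353 \cdot 10^{8} - 3.9064 \cdot 10^{6} i$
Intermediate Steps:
$j = 7869$ ($j = 129 \cdot 61 = 7869$)
$o{\left(O \right)} = O^{\frac{3}{2}}$ ($o{\left(O \right)} = O \sqrt{O} = O^{\frac{3}{2}}$)
$\left(\left(9449 + j\right) + G{\left(120,12 \right)}\right) \left(48023 + o{\left(-37 \right)}\right) = \left(\left(9449 + 7869\right) + \left(-81 + 120\right)\right) \left(48023 + \left(-37\right)^{\frac{3}{2}}\right) = \left(17318 + 39\right) \left(48023 - 37 i \sqrt{37}\right) = 17357 \left(48023 - 37 i \sqrt{37}\right) = 833535211 - 642209 i \sqrt{37}$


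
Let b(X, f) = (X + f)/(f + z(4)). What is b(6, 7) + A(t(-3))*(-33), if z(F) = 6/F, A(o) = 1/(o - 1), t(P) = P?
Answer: 665/68 ≈ 9.7794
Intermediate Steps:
A(o) = 1/(-1 + o)
b(X, f) = (X + f)/(3/2 + f) (b(X, f) = (X + f)/(f + 6/4) = (X + f)/(f + 6*(1/4)) = (X + f)/(f + 3/2) = (X + f)/(3/2 + f))
b(6, 7) + A(t(-3))*(-33) = 2*(6 + 7)/(3 + 2*7) - 33/(-1 - 3) = 2*13/(3 + 14) - 33/(-4) = 2*13/17 - 1/4*(-33) = 2*(1/17)*13 + 33/4 = 26/17 + 33/4 = 665/68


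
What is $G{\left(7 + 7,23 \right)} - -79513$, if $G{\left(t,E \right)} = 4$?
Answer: $79517$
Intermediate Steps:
$G{\left(7 + 7,23 \right)} - -79513 = 4 - -79513 = 4 + 79513 = 79517$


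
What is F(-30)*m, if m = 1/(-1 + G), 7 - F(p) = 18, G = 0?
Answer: 11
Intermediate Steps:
F(p) = -11 (F(p) = 7 - 1*18 = 7 - 18 = -11)
m = -1 (m = 1/(-1 + 0) = 1/(-1) = -1)
F(-30)*m = -11*(-1) = 11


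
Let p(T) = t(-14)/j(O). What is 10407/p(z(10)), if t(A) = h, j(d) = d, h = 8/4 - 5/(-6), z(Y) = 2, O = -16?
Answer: -999072/17 ≈ -58769.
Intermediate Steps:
h = 17/6 (h = 8*(¼) - 5*(-⅙) = 2 + ⅚ = 17/6 ≈ 2.8333)
t(A) = 17/6
p(T) = -17/96 (p(T) = (17/6)/(-16) = (17/6)*(-1/16) = -17/96)
10407/p(z(10)) = 10407/(-17/96) = 10407*(-96/17) = -999072/17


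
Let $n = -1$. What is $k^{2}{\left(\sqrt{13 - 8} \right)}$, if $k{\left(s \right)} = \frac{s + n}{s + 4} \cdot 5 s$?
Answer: $\frac{25750}{121} - \frac{11250 \sqrt{5}}{121} \approx 4.911$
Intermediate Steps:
$k{\left(s \right)} = \frac{5 s \left(-1 + s\right)}{4 + s}$ ($k{\left(s \right)} = \frac{s - 1}{s + 4} \cdot 5 s = \frac{-1 + s}{4 + s} 5 s = \frac{5 \left(-1 + s\right)}{4 + s} s = \frac{5 s \left(-1 + s\right)}{4 + s}$)
$k^{2}{\left(\sqrt{13 - 8} \right)} = \left(\frac{5 \sqrt{13 - 8} \left(-1 + \sqrt{13 - 8}\right)}{4 + \sqrt{13 - 8}}\right)^{2} = \left(\frac{5 \sqrt{5} \left(-1 + \sqrt{5}\right)}{4 + \sqrt{5}}\right)^{2} = \frac{125 \left(-1 + \sqrt{5}\right)^{2}}{\left(4 + \sqrt{5}\right)^{2}}$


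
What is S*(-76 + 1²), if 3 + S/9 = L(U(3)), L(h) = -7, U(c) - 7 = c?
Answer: 6750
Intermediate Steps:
U(c) = 7 + c
S = -90 (S = -27 + 9*(-7) = -27 - 63 = -90)
S*(-76 + 1²) = -90*(-76 + 1²) = -90*(-76 + 1) = -90*(-75) = 6750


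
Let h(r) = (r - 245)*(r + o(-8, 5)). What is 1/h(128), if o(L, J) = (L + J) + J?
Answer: -1/15210 ≈ -6.5746e-5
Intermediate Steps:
o(L, J) = L + 2*J (o(L, J) = (J + L) + J = L + 2*J)
h(r) = (-245 + r)*(2 + r) (h(r) = (r - 245)*(r + (-8 + 2*5)) = (-245 + r)*(r + (-8 + 10)) = (-245 + r)*(r + 2) = (-245 + r)*(2 + r))
1/h(128) = 1/(-490 + 128**2 - 243*128) = 1/(-490 + 16384 - 31104) = 1/(-15210) = -1/15210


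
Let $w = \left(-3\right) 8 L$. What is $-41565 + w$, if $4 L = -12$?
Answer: $-41493$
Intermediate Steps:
$L = -3$ ($L = \frac{1}{4} \left(-12\right) = -3$)
$w = 72$ ($w = \left(-3\right) 8 \left(-3\right) = \left(-24\right) \left(-3\right) = 72$)
$-41565 + w = -41565 + 72 = -41493$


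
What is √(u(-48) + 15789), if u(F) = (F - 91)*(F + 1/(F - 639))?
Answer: √10600991202/687 ≈ 149.87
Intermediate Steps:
u(F) = (-91 + F)*(F + 1/(-639 + F))
√(u(-48) + 15789) = √((-91 + (-48)³ - 730*(-48)² + 58150*(-48))/(-639 - 48) + 15789) = √((-91 - 110592 - 730*2304 - 2791200)/(-687) + 15789) = √(-(-91 - 110592 - 1681920 - 2791200)/687 + 15789) = √(-1/687*(-4583803) + 15789) = √(4583803/687 + 15789) = √(15430846/687) = √10600991202/687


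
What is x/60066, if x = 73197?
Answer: 8133/6674 ≈ 1.2186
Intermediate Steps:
x/60066 = 73197/60066 = 73197*(1/60066) = 8133/6674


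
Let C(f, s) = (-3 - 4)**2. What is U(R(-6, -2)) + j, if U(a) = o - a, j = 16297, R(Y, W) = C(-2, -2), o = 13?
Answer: 16261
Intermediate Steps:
C(f, s) = 49 (C(f, s) = (-7)**2 = 49)
R(Y, W) = 49
U(a) = 13 - a
U(R(-6, -2)) + j = (13 - 1*49) + 16297 = (13 - 49) + 16297 = -36 + 16297 = 16261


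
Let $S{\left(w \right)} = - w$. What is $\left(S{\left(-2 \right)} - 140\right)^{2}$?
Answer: $19044$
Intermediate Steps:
$\left(S{\left(-2 \right)} - 140\right)^{2} = \left(\left(-1\right) \left(-2\right) - 140\right)^{2} = \left(2 - 140\right)^{2} = \left(-138\right)^{2} = 19044$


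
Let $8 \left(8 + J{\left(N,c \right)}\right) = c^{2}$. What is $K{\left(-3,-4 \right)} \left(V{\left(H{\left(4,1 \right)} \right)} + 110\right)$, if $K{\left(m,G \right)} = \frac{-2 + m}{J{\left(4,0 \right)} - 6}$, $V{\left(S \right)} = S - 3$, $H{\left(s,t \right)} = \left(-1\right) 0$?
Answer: $\frac{535}{14} \approx 38.214$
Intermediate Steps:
$J{\left(N,c \right)} = -8 + \frac{c^{2}}{8}$
$H{\left(s,t \right)} = 0$
$V{\left(S \right)} = -3 + S$ ($V{\left(S \right)} = S - 3 = -3 + S$)
$K{\left(m,G \right)} = \frac{1}{7} - \frac{m}{14}$ ($K{\left(m,G \right)} = \frac{-2 + m}{\left(-8 + \frac{0^{2}}{8}\right) - 6} = \frac{-2 + m}{\left(-8 + \frac{1}{8} \cdot 0\right) - 6} = \frac{-2 + m}{\left(-8 + 0\right) - 6} = \frac{-2 + m}{-8 - 6} = \frac{-2 + m}{-14} = \left(-2 + m\right) \left(- \frac{1}{14}\right) = \frac{1}{7} - \frac{m}{14}$)
$K{\left(-3,-4 \right)} \left(V{\left(H{\left(4,1 \right)} \right)} + 110\right) = \left(\frac{1}{7} - - \frac{3}{14}\right) \left(\left(-3 + 0\right) + 110\right) = \left(\frac{1}{7} + \frac{3}{14}\right) \left(-3 + 110\right) = \frac{5}{14} \cdot 107 = \frac{535}{14}$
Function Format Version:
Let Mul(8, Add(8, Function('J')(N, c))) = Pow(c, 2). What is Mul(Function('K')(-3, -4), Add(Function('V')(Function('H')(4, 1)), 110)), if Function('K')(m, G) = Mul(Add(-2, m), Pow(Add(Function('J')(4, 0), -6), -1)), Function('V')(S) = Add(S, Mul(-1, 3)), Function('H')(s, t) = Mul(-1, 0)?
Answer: Rational(535, 14) ≈ 38.214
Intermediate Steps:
Function('J')(N, c) = Add(-8, Mul(Rational(1, 8), Pow(c, 2)))
Function('H')(s, t) = 0
Function('V')(S) = Add(-3, S) (Function('V')(S) = Add(S, -3) = Add(-3, S))
Function('K')(m, G) = Add(Rational(1, 7), Mul(Rational(-1, 14), m)) (Function('K')(m, G) = Mul(Add(-2, m), Pow(Add(Add(-8, Mul(Rational(1, 8), Pow(0, 2))), -6), -1)) = Mul(Add(-2, m), Pow(Add(Add(-8, Mul(Rational(1, 8), 0)), -6), -1)) = Mul(Add(-2, m), Pow(Add(Add(-8, 0), -6), -1)) = Mul(Add(-2, m), Pow(Add(-8, -6), -1)) = Mul(Add(-2, m), Pow(-14, -1)) = Mul(Add(-2, m), Rational(-1, 14)) = Add(Rational(1, 7), Mul(Rational(-1, 14), m)))
Mul(Function('K')(-3, -4), Add(Function('V')(Function('H')(4, 1)), 110)) = Mul(Add(Rational(1, 7), Mul(Rational(-1, 14), -3)), Add(Add(-3, 0), 110)) = Mul(Add(Rational(1, 7), Rational(3, 14)), Add(-3, 110)) = Mul(Rational(5, 14), 107) = Rational(535, 14)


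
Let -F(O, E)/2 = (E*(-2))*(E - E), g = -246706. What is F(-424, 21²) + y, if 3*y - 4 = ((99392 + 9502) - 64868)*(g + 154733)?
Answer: -4049203294/3 ≈ -1.3497e+9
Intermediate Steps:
F(O, E) = 0 (F(O, E) = -2*E*(-2)*(E - E) = -2*(-2*E)*0 = -2*0 = 0)
y = -4049203294/3 (y = 4/3 + (((99392 + 9502) - 64868)*(-246706 + 154733))/3 = 4/3 + ((108894 - 64868)*(-91973))/3 = 4/3 + (44026*(-91973))/3 = 4/3 + (⅓)*(-4049203298) = 4/3 - 4049203298/3 = -4049203294/3 ≈ -1.3497e+9)
F(-424, 21²) + y = 0 - 4049203294/3 = -4049203294/3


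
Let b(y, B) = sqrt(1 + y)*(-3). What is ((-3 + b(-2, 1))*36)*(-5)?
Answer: 540 + 540*I ≈ 540.0 + 540.0*I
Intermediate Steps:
b(y, B) = -3*sqrt(1 + y)
((-3 + b(-2, 1))*36)*(-5) = ((-3 - 3*sqrt(1 - 2))*36)*(-5) = ((-3 - 3*I)*36)*(-5) = (-108 - 108*I)*(-5) = 540 + 540*I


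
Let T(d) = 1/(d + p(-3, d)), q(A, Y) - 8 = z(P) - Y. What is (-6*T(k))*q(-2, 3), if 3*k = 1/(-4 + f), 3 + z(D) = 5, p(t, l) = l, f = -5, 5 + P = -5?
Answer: 567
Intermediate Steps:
P = -10 (P = -5 - 5 = -10)
z(D) = 2 (z(D) = -3 + 5 = 2)
k = -1/27 (k = 1/(3*(-4 - 5)) = (⅓)/(-9) = (⅓)*(-⅑) = -1/27 ≈ -0.037037)
q(A, Y) = 10 - Y (q(A, Y) = 8 + (2 - Y) = 10 - Y)
T(d) = 1/(2*d) (T(d) = 1/(d + d) = 1/(2*d))
(-6*T(k))*q(-2, 3) = (-3/(-1/27))*(10 - 1*3) = (-3*(-27))*(10 - 3) = -6*(-27/2)*7 = 81*7 = 567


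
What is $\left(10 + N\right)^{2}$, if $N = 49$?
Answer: $3481$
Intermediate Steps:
$\left(10 + N\right)^{2} = \left(10 + 49\right)^{2} = 59^{2} = 3481$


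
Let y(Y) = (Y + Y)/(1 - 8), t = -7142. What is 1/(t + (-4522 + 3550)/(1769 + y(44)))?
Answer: -12295/87817694 ≈ -0.00014001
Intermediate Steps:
y(Y) = -2*Y/7 (y(Y) = (2*Y)/(-7) = (2*Y)*(-⅐) = -2*Y/7)
1/(t + (-4522 + 3550)/(1769 + y(44))) = 1/(-7142 + (-4522 + 3550)/(1769 - 2/7*44)) = 1/(-7142 - 972/(1769 - 88/7)) = 1/(-7142 - 972/12295/7) = 1/(-7142 - 972*7/12295) = 1/(-7142 - 6804/12295) = 1/(-87817694/12295) = -12295/87817694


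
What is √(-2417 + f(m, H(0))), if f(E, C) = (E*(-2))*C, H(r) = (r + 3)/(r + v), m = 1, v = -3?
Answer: I*√2415 ≈ 49.143*I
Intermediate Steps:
H(r) = (3 + r)/(-3 + r) (H(r) = (r + 3)/(r - 3) = (3 + r)/(-3 + r))
f(E, C) = -2*C*E (f(E, C) = (-2*E)*C = -2*C*E)
√(-2417 + f(m, H(0))) = √(-2417 - 2*(3 + 0)/(-3 + 0)*1) = √(-2417 - 2*3/(-3)*1) = √(-2417 - 2*(-⅓*3)*1) = √(-2417 - 2*(-1)*1) = √(-2417 + 2) = √(-2415) = I*√2415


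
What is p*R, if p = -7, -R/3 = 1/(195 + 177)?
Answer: 7/124 ≈ 0.056452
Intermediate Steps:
R = -1/124 (R = -3/(195 + 177) = -3/372 = -3*1/372 = -1/124 ≈ -0.0080645)
p*R = -7*(-1/124) = 7/124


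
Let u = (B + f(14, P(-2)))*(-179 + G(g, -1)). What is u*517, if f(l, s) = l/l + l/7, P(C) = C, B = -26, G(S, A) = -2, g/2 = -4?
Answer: 2152271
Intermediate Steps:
g = -8 (g = 2*(-4) = -8)
f(l, s) = 1 + l/7 (f(l, s) = 1 + l*(⅐) = 1 + l/7)
u = 4163 (u = (-26 + (1 + (⅐)*14))*(-179 - 2) = (-26 + (1 + 2))*(-181) = (-26 + 3)*(-181) = -23*(-181) = 4163)
u*517 = 4163*517 = 2152271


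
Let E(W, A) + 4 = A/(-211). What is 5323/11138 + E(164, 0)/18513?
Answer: 98500147/206197794 ≈ 0.47770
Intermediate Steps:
E(W, A) = -4 - A/211 (E(W, A) = -4 + A/(-211) = -4 + A*(-1/211) = -4 - A/211)
5323/11138 + E(164, 0)/18513 = 5323/11138 + (-4 - 1/211*0)/18513 = 5323*(1/11138) + (-4 + 0)*(1/18513) = 5323/11138 - 4*1/18513 = 5323/11138 - 4/18513 = 98500147/206197794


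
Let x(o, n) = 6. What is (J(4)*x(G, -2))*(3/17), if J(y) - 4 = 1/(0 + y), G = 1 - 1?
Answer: 9/2 ≈ 4.5000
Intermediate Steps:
G = 0
J(y) = 4 + 1/y (J(y) = 4 + 1/(0 + y) = 4 + 1/y)
(J(4)*x(G, -2))*(3/17) = ((4 + 1/4)*6)*(3/17) = ((4 + ¼)*6)*(3*(1/17)) = ((17/4)*6)*(3/17) = (51/2)*(3/17) = 9/2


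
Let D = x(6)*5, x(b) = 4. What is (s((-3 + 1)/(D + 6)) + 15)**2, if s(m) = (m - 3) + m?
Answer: 23716/169 ≈ 140.33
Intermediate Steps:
D = 20 (D = 4*5 = 20)
s(m) = -3 + 2*m (s(m) = (-3 + m) + m = -3 + 2*m)
(s((-3 + 1)/(D + 6)) + 15)**2 = ((-3 + 2*((-3 + 1)/(20 + 6))) + 15)**2 = ((-3 + 2*(-2/26)) + 15)**2 = ((-3 + 2*(-2*1/26)) + 15)**2 = ((-3 + 2*(-1/13)) + 15)**2 = ((-3 - 2/13) + 15)**2 = (-41/13 + 15)**2 = (154/13)**2 = 23716/169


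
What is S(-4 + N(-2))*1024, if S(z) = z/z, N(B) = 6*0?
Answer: 1024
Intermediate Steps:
N(B) = 0
S(z) = 1
S(-4 + N(-2))*1024 = 1*1024 = 1024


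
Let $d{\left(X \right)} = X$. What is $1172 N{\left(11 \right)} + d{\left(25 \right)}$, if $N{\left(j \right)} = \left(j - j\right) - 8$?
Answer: $-9351$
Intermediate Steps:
$N{\left(j \right)} = -8$ ($N{\left(j \right)} = 0 - 8 = -8$)
$1172 N{\left(11 \right)} + d{\left(25 \right)} = 1172 \left(-8\right) + 25 = -9376 + 25 = -9351$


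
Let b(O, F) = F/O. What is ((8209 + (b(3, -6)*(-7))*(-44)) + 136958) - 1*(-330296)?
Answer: 474847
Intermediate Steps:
((8209 + (b(3, -6)*(-7))*(-44)) + 136958) - 1*(-330296) = ((8209 + (-6/3*(-7))*(-44)) + 136958) - 1*(-330296) = ((8209 + (-6*⅓*(-7))*(-44)) + 136958) + 330296 = ((8209 - 2*(-7)*(-44)) + 136958) + 330296 = ((8209 + 14*(-44)) + 136958) + 330296 = ((8209 - 616) + 136958) + 330296 = (7593 + 136958) + 330296 = 144551 + 330296 = 474847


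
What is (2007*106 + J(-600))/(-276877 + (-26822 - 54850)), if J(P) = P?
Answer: -212142/358549 ≈ -0.59167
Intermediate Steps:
(2007*106 + J(-600))/(-276877 + (-26822 - 54850)) = (2007*106 - 600)/(-276877 + (-26822 - 54850)) = (212742 - 600)/(-276877 - 81672) = 212142/(-358549) = 212142*(-1/358549) = -212142/358549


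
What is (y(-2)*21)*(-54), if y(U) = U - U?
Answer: 0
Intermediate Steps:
y(U) = 0
(y(-2)*21)*(-54) = (0*21)*(-54) = 0*(-54) = 0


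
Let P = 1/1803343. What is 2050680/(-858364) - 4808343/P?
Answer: -1860738236988572229/214591 ≈ -8.6711e+12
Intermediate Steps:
P = 1/1803343 ≈ 5.5453e-7
2050680/(-858364) - 4808343/P = 2050680/(-858364) - 4808343/1/1803343 = 2050680*(-1/858364) - 4808343*1803343 = -512670/214591 - 8671091690649 = -1860738236988572229/214591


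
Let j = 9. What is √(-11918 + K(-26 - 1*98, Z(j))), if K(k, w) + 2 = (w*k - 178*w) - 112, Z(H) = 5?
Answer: I*√13542 ≈ 116.37*I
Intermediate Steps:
K(k, w) = -114 - 178*w + k*w (K(k, w) = -2 + ((w*k - 178*w) - 112) = -2 + ((k*w - 178*w) - 112) = -2 + ((-178*w + k*w) - 112) = -2 + (-112 - 178*w + k*w) = -114 - 178*w + k*w)
√(-11918 + K(-26 - 1*98, Z(j))) = √(-11918 + (-114 - 178*5 + (-26 - 1*98)*5)) = √(-11918 + (-114 - 890 + (-26 - 98)*5)) = √(-11918 + (-114 - 890 - 124*5)) = √(-11918 + (-114 - 890 - 620)) = √(-11918 - 1624) = √(-13542) = I*√13542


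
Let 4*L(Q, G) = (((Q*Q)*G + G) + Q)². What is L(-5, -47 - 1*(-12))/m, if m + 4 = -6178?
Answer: -837225/24728 ≈ -33.857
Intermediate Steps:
m = -6182 (m = -4 - 6178 = -6182)
L(Q, G) = (G + Q + G*Q²)²/4 (L(Q, G) = (((Q*Q)*G + G) + Q)²/4 = ((Q²*G + G) + Q)²/4 = ((G*Q² + G) + Q)²/4 = ((G + G*Q²) + Q)²/4 = (G + Q + G*Q²)²/4)
L(-5, -47 - 1*(-12))/m = (((-47 - 1*(-12)) - 5 + (-47 - 1*(-12))*(-5)²)²/4)/(-6182) = (((-47 + 12) - 5 + (-47 + 12)*25)²/4)*(-1/6182) = ((-35 - 5 - 35*25)²/4)*(-1/6182) = ((-35 - 5 - 875)²/4)*(-1/6182) = ((¼)*(-915)²)*(-1/6182) = ((¼)*837225)*(-1/6182) = (837225/4)*(-1/6182) = -837225/24728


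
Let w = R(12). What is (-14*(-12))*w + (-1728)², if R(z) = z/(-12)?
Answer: 2985816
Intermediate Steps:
R(z) = -z/12 (R(z) = z*(-1/12) = -z/12)
w = -1 (w = -1/12*12 = -1)
(-14*(-12))*w + (-1728)² = -14*(-12)*(-1) + (-1728)² = 168*(-1) + 2985984 = -168 + 2985984 = 2985816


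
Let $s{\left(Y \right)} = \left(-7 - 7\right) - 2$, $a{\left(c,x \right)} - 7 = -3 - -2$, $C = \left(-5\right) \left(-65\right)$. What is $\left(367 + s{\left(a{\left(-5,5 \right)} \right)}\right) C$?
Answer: $114075$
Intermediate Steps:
$C = 325$
$a{\left(c,x \right)} = 6$ ($a{\left(c,x \right)} = 7 - 1 = 6$)
$s{\left(Y \right)} = -16$ ($s{\left(Y \right)} = -14 - 2 = -16$)
$\left(367 + s{\left(a{\left(-5,5 \right)} \right)}\right) C = \left(367 - 16\right) 325 = 351 \cdot 325 = 114075$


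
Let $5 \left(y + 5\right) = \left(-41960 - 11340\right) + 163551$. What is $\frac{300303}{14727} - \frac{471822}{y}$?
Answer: $- \frac{91189694}{90183239} \approx -1.0112$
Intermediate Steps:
$y = \frac{110226}{5}$ ($y = -5 + \frac{\left(-41960 - 11340\right) + 163551}{5} = -5 + \frac{-53300 + 163551}{5} = -5 + \frac{1}{5} \cdot 110251 = -5 + \frac{110251}{5} = \frac{110226}{5} \approx 22045.0$)
$\frac{300303}{14727} - \frac{471822}{y} = \frac{300303}{14727} - \frac{471822}{\frac{110226}{5}} = 300303 \cdot \frac{1}{14727} - \frac{393185}{18371} = \frac{100101}{4909} - \frac{393185}{18371} = - \frac{91189694}{90183239}$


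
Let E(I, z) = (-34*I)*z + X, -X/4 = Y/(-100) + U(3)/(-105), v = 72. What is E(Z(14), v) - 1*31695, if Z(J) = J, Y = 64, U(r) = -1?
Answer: -34631351/525 ≈ -65965.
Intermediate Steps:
X = 1324/525 (X = -4*(64/(-100) - 1/(-105)) = -4*(64*(-1/100) - 1*(-1/105)) = -4*(-16/25 + 1/105) = -4*(-331/525) = 1324/525 ≈ 2.5219)
E(I, z) = 1324/525 - 34*I*z (E(I, z) = (-34*I)*z + 1324/525 = -34*I*z + 1324/525 = 1324/525 - 34*I*z)
E(Z(14), v) - 1*31695 = (1324/525 - 34*14*72) - 1*31695 = (1324/525 - 34272) - 31695 = -17991476/525 - 31695 = -34631351/525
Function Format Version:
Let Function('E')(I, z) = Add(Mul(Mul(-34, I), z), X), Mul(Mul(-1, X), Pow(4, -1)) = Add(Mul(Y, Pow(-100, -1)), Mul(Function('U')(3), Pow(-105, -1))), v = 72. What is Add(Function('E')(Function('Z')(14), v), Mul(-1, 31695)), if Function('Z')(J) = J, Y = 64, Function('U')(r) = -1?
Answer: Rational(-34631351, 525) ≈ -65965.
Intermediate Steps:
X = Rational(1324, 525) (X = Mul(-4, Add(Mul(64, Pow(-100, -1)), Mul(-1, Pow(-105, -1)))) = Mul(-4, Add(Mul(64, Rational(-1, 100)), Mul(-1, Rational(-1, 105)))) = Mul(-4, Add(Rational(-16, 25), Rational(1, 105))) = Mul(-4, Rational(-331, 525)) = Rational(1324, 525) ≈ 2.5219)
Function('E')(I, z) = Add(Rational(1324, 525), Mul(-34, I, z)) (Function('E')(I, z) = Add(Mul(Mul(-34, I), z), Rational(1324, 525)) = Add(Mul(-34, I, z), Rational(1324, 525)) = Add(Rational(1324, 525), Mul(-34, I, z)))
Add(Function('E')(Function('Z')(14), v), Mul(-1, 31695)) = Add(Add(Rational(1324, 525), Mul(-34, 14, 72)), Mul(-1, 31695)) = Add(Add(Rational(1324, 525), -34272), -31695) = Add(Rational(-17991476, 525), -31695) = Rational(-34631351, 525)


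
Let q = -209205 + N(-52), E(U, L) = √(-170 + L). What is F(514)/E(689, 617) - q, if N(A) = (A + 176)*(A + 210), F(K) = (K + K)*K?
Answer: 189613 + 528392*√447/447 ≈ 2.1461e+5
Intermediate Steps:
F(K) = 2*K² (F(K) = (2*K)*K = 2*K²)
N(A) = (176 + A)*(210 + A)
q = -189613 (q = -209205 + (36960 + (-52)² + 386*(-52)) = -209205 + (36960 + 2704 - 20072) = -209205 + 19592 = -189613)
F(514)/E(689, 617) - q = (2*514²)/(√(-170 + 617)) - 1*(-189613) = (2*264196)/(√447) + 189613 = 528392*(√447/447) + 189613 = 528392*√447/447 + 189613 = 189613 + 528392*√447/447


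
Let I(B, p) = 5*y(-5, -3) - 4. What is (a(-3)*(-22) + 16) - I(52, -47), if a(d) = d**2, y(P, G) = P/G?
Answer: -559/3 ≈ -186.33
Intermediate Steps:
I(B, p) = 13/3 (I(B, p) = 5*(-5/(-3)) - 4 = 5*(-5*(-1/3)) - 4 = 5*(5/3) - 4 = 25/3 - 4 = 13/3)
(a(-3)*(-22) + 16) - I(52, -47) = ((-3)**2*(-22) + 16) - 1*13/3 = (9*(-22) + 16) - 13/3 = (-198 + 16) - 13/3 = -182 - 13/3 = -559/3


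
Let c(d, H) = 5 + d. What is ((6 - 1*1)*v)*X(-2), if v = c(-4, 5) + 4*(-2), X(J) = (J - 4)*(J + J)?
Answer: -840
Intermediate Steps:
X(J) = 2*J*(-4 + J) (X(J) = (-4 + J)*(2*J) = 2*J*(-4 + J))
v = -7 (v = (5 - 4) + 4*(-2) = 1 - 8 = -7)
((6 - 1*1)*v)*X(-2) = ((6 - 1*1)*(-7))*(2*(-2)*(-4 - 2)) = ((6 - 1)*(-7))*(2*(-2)*(-6)) = (5*(-7))*24 = -35*24 = -840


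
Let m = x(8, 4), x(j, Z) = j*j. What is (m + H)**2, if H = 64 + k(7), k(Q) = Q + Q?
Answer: 20164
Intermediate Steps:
k(Q) = 2*Q
x(j, Z) = j**2
H = 78 (H = 64 + 2*7 = 64 + 14 = 78)
m = 64 (m = 8**2 = 64)
(m + H)**2 = (64 + 78)**2 = 142**2 = 20164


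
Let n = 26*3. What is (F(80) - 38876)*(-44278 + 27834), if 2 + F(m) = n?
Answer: 638027200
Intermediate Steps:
n = 78
F(m) = 76 (F(m) = -2 + 78 = 76)
(F(80) - 38876)*(-44278 + 27834) = (76 - 38876)*(-44278 + 27834) = -38800*(-16444) = 638027200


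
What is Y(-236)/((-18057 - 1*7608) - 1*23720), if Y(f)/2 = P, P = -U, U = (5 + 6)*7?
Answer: 22/7055 ≈ 0.0031184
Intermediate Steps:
U = 77 (U = 11*7 = 77)
P = -77 (P = -1*77 = -77)
Y(f) = -154 (Y(f) = 2*(-77) = -154)
Y(-236)/((-18057 - 1*7608) - 1*23720) = -154/((-18057 - 1*7608) - 1*23720) = -154/((-18057 - 7608) - 23720) = -154/(-25665 - 23720) = -154/(-49385) = -154*(-1/49385) = 22/7055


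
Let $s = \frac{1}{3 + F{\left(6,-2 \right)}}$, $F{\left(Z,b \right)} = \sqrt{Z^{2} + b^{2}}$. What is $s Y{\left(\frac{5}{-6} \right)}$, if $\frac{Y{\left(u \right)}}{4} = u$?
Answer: $\frac{10}{31} - \frac{20 \sqrt{10}}{93} \approx -0.35748$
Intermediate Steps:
$Y{\left(u \right)} = 4 u$
$s = \frac{1}{3 + 2 \sqrt{10}}$ ($s = \frac{1}{3 + \sqrt{6^{2} + \left(-2\right)^{2}}} = \frac{1}{3 + \sqrt{36 + 4}} = \frac{1}{3 + \sqrt{40}} = \frac{1}{3 + 2 \sqrt{10}} \approx 0.10724$)
$s Y{\left(\frac{5}{-6} \right)} = \left(- \frac{3}{31} + \frac{2 \sqrt{10}}{31}\right) 4 \frac{5}{-6} = \left(- \frac{3}{31} + \frac{2 \sqrt{10}}{31}\right) 4 \cdot 5 \left(- \frac{1}{6}\right) = \left(- \frac{3}{31} + \frac{2 \sqrt{10}}{31}\right) 4 \left(- \frac{5}{6}\right) = \left(- \frac{3}{31} + \frac{2 \sqrt{10}}{31}\right) \left(- \frac{10}{3}\right) = \frac{10}{31} - \frac{20 \sqrt{10}}{93}$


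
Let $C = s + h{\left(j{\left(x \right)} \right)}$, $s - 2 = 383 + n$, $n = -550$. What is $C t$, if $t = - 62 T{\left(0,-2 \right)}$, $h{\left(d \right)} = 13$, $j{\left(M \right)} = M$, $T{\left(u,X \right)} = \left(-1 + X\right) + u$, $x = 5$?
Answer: $-28272$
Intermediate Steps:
$T{\left(u,X \right)} = -1 + X + u$
$t = 186$ ($t = - 62 \left(-1 - 2 + 0\right) = \left(-62\right) \left(-3\right) = 186$)
$s = -165$ ($s = 2 + \left(383 - 550\right) = 2 - 167 = -165$)
$C = -152$ ($C = -165 + 13 = -152$)
$C t = \left(-152\right) 186 = -28272$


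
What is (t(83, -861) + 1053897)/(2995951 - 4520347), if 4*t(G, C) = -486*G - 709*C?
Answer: -1595233/2032528 ≈ -0.78485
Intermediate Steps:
t(G, C) = -709*C/4 - 243*G/2 (t(G, C) = (-486*G - 709*C)/4 = (-709*C - 486*G)/4 = -709*C/4 - 243*G/2)
(t(83, -861) + 1053897)/(2995951 - 4520347) = ((-709/4*(-861) - 243/2*83) + 1053897)/(2995951 - 4520347) = ((610449/4 - 20169/2) + 1053897)/(-1524396) = (570111/4 + 1053897)*(-1/1524396) = (4785699/4)*(-1/1524396) = -1595233/2032528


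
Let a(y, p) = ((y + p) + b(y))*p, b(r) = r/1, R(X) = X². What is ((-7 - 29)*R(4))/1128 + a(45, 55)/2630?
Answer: 62341/24722 ≈ 2.5217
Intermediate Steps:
b(r) = r (b(r) = r*1 = r)
a(y, p) = p*(p + 2*y) (a(y, p) = ((y + p) + y)*p = ((p + y) + y)*p = (p + 2*y)*p = p*(p + 2*y))
((-7 - 29)*R(4))/1128 + a(45, 55)/2630 = ((-7 - 29)*4²)/1128 + (55*(55 + 2*45))/2630 = -36*16*(1/1128) + (55*(55 + 90))*(1/2630) = -576*1/1128 + (55*145)*(1/2630) = -24/47 + 7975*(1/2630) = -24/47 + 1595/526 = 62341/24722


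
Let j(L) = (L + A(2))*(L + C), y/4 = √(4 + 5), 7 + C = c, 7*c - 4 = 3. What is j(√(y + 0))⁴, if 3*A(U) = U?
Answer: 2265088/9 - 1245184*√3/9 ≈ 12041.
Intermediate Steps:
A(U) = U/3
c = 1 (c = 4/7 + (⅐)*3 = 4/7 + 3/7 = 1)
C = -6 (C = -7 + 1 = -6)
y = 12 (y = 4*√(4 + 5) = 4*√9 = 4*3 = 12)
j(L) = (-6 + L)*(⅔ + L) (j(L) = (L + (⅓)*2)*(L - 6) = (L + ⅔)*(-6 + L) = (⅔ + L)*(-6 + L) = (-6 + L)*(⅔ + L))
j(√(y + 0))⁴ = (-4 + (√(12 + 0))² - 16*√(12 + 0)/3)⁴ = (-4 + (√12)² - 32*√3/3)⁴ = (-4 + (2*√3)² - 32*√3/3)⁴ = (-4 + 12 - 32*√3/3)⁴ = (8 - 32*√3/3)⁴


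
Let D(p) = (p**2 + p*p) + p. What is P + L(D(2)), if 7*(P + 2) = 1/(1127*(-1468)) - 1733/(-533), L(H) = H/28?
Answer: -7273728407/6172700716 ≈ -1.1784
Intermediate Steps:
D(p) = p + 2*p**2 (D(p) = (p**2 + p**2) + p = 2*p**2 + p = p + 2*p**2)
L(H) = H/28 (L(H) = H*(1/28) = H/28)
P = -9478264377/6172700716 (P = -2 + (1/(1127*(-1468)) - 1733/(-533))/7 = -2 + ((1/1127)*(-1/1468) - 1733*(-1/533))/7 = -2 + (-1/1654436 + 1733/533)/7 = -2 + (1/7)*(2867137055/881814388) = -2 + 2867137055/6172700716 = -9478264377/6172700716 ≈ -1.5355)
P + L(D(2)) = -9478264377/6172700716 + (2*(1 + 2*2))/28 = -9478264377/6172700716 + (2*(1 + 4))/28 = -9478264377/6172700716 + (2*5)/28 = -9478264377/6172700716 + (1/28)*10 = -9478264377/6172700716 + 5/14 = -7273728407/6172700716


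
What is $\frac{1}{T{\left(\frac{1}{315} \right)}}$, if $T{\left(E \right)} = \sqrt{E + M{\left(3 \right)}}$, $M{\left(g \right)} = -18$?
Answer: $- \frac{3 i \sqrt{198415}}{5669} \approx - 0.23572 i$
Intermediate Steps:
$T{\left(E \right)} = \sqrt{-18 + E}$ ($T{\left(E \right)} = \sqrt{E - 18} = \sqrt{-18 + E}$)
$\frac{1}{T{\left(\frac{1}{315} \right)}} = \frac{1}{\sqrt{-18 + \frac{1}{315}}} = \frac{1}{\sqrt{- \frac{5669}{315}}} = \frac{1}{\frac{1}{105} i \sqrt{198415}} = - \frac{3 i \sqrt{198415}}{5669}$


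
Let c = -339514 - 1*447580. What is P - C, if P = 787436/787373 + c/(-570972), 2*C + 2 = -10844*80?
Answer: 97503053534469485/224783968278 ≈ 4.3376e+5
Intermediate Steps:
c = -787094 (c = -339514 - 447580 = -787094)
C = -433761 (C = -1 + (-10844*80)/2 = -1 + (1/2)*(-867520) = -1 - 433760 = -433761)
P = 534670235927/224783968278 (P = 787436/787373 - 787094/(-570972) = 787436*(1/787373) - 787094*(-1/570972) = 787436/787373 + 393547/285486 = 534670235927/224783968278 ≈ 2.3786)
P - C = 534670235927/224783968278 - 1*(-433761) = 534670235927/224783968278 + 433761 = 97503053534469485/224783968278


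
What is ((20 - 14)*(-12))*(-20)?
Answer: 1440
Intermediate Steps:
((20 - 14)*(-12))*(-20) = (6*(-12))*(-20) = -72*(-20) = 1440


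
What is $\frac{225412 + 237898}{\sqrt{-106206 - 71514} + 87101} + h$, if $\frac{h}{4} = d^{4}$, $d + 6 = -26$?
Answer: $\frac{31821226227062294}{7586761921} - \frac{926620 i \sqrt{44430}}{7586761921} \approx 4.1943 \cdot 10^{6} - 0.025744 i$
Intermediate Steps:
$d = -32$ ($d = -6 - 26 = -32$)
$h = 4194304$ ($h = 4 \left(-32\right)^{4} = 4 \cdot 1048576 = 4194304$)
$\frac{225412 + 237898}{\sqrt{-106206 - 71514} + 87101} + h = \frac{225412 + 237898}{\sqrt{-106206 - 71514} + 87101} + 4194304 = \frac{463310}{\sqrt{-177720} + 87101} + 4194304 = \frac{463310}{2 i \sqrt{44430} + 87101} + 4194304 = \frac{463310}{87101 + 2 i \sqrt{44430}} + 4194304 = 4194304 + \frac{463310}{87101 + 2 i \sqrt{44430}}$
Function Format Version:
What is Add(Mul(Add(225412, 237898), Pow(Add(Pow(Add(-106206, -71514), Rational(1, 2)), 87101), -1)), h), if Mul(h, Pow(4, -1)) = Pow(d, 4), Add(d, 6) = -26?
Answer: Add(Rational(31821226227062294, 7586761921), Mul(Rational(-926620, 7586761921), I, Pow(44430, Rational(1, 2)))) ≈ Add(4.1943e+6, Mul(-0.025744, I))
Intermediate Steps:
d = -32 (d = Add(-6, -26) = -32)
h = 4194304 (h = Mul(4, Pow(-32, 4)) = Mul(4, 1048576) = 4194304)
Add(Mul(Add(225412, 237898), Pow(Add(Pow(Add(-106206, -71514), Rational(1, 2)), 87101), -1)), h) = Add(Mul(Add(225412, 237898), Pow(Add(Pow(Add(-106206, -71514), Rational(1, 2)), 87101), -1)), 4194304) = Add(Mul(463310, Pow(Add(Pow(-177720, Rational(1, 2)), 87101), -1)), 4194304) = Add(Mul(463310, Pow(Add(Mul(2, I, Pow(44430, Rational(1, 2))), 87101), -1)), 4194304) = Add(Mul(463310, Pow(Add(87101, Mul(2, I, Pow(44430, Rational(1, 2)))), -1)), 4194304) = Add(4194304, Mul(463310, Pow(Add(87101, Mul(2, I, Pow(44430, Rational(1, 2)))), -1)))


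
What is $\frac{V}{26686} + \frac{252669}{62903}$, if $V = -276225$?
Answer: $- \frac{10632656241}{1678629458} \approx -6.3341$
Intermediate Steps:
$\frac{V}{26686} + \frac{252669}{62903} = - \frac{276225}{26686} + \frac{252669}{62903} = - \frac{10632656241}{1678629458}$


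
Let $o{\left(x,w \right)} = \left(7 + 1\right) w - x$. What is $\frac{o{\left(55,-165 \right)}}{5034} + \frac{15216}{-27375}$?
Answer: $- \frac{38079323}{45935250} \approx -0.82898$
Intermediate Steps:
$o{\left(x,w \right)} = - x + 8 w$ ($o{\left(x,w \right)} = 8 w - x = - x + 8 w$)
$\frac{o{\left(55,-165 \right)}}{5034} + \frac{15216}{-27375} = \frac{\left(-1\right) 55 + 8 \left(-165\right)}{5034} + \frac{15216}{-27375} = \left(-55 - 1320\right) \frac{1}{5034} + 15216 \left(- \frac{1}{27375}\right) = \left(-1375\right) \frac{1}{5034} - \frac{5072}{9125} = - \frac{1375}{5034} - \frac{5072}{9125} = - \frac{38079323}{45935250}$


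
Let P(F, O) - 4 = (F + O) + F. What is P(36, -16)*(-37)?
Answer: -2220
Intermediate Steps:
P(F, O) = 4 + O + 2*F (P(F, O) = 4 + ((F + O) + F) = 4 + (O + 2*F) = 4 + O + 2*F)
P(36, -16)*(-37) = (4 - 16 + 2*36)*(-37) = (4 - 16 + 72)*(-37) = 60*(-37) = -2220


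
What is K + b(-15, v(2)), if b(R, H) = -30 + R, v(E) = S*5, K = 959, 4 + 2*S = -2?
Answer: 914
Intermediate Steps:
S = -3 (S = -2 + (1/2)*(-2) = -2 - 1 = -3)
v(E) = -15 (v(E) = -3*5 = -15)
K + b(-15, v(2)) = 959 + (-30 - 15) = 959 - 45 = 914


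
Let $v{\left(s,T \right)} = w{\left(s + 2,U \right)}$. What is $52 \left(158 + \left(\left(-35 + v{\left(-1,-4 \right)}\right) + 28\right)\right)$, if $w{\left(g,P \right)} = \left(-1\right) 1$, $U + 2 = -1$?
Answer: $7800$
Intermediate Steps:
$U = -3$ ($U = -2 - 1 = -3$)
$w{\left(g,P \right)} = -1$
$v{\left(s,T \right)} = -1$
$52 \left(158 + \left(\left(-35 + v{\left(-1,-4 \right)}\right) + 28\right)\right) = 52 \left(158 + \left(\left(-35 - 1\right) + 28\right)\right) = 52 \left(158 + \left(-36 + 28\right)\right) = 52 \left(158 - 8\right) = 52 \cdot 150 = 7800$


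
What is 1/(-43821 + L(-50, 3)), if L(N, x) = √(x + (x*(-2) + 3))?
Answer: -1/43821 ≈ -2.2820e-5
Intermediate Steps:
L(N, x) = √(3 - x) (L(N, x) = √(x + (-2*x + 3)) = √(x + (3 - 2*x)) = √(3 - x))
1/(-43821 + L(-50, 3)) = 1/(-43821 + √(3 - 1*3)) = 1/(-43821 + √(3 - 3)) = 1/(-43821 + √0) = 1/(-43821 + 0) = 1/(-43821) = -1/43821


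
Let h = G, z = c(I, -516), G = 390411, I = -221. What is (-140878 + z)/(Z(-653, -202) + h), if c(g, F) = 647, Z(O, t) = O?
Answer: -6097/16946 ≈ -0.35979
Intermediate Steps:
z = 647
h = 390411
(-140878 + z)/(Z(-653, -202) + h) = (-140878 + 647)/(-653 + 390411) = -140231/389758 = -140231*1/389758 = -6097/16946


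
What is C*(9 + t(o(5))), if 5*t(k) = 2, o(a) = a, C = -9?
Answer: -423/5 ≈ -84.600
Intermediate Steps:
t(k) = 2/5 (t(k) = (1/5)*2 = 2/5)
C*(9 + t(o(5))) = -9*(9 + 2/5) = -9*47/5 = -423/5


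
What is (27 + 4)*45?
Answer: 1395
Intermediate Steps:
(27 + 4)*45 = 31*45 = 1395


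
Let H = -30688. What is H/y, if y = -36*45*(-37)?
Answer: -7672/14985 ≈ -0.51198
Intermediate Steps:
y = 59940 (y = -1620*(-37) = 59940)
H/y = -30688/59940 = -30688*1/59940 = -7672/14985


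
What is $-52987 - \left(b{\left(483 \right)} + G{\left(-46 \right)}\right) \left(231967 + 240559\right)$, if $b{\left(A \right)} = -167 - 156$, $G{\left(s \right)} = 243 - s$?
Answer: $16012897$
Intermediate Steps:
$b{\left(A \right)} = -323$ ($b{\left(A \right)} = -167 - 156 = -323$)
$-52987 - \left(b{\left(483 \right)} + G{\left(-46 \right)}\right) \left(231967 + 240559\right) = -52987 - \left(-323 + \left(243 - -46\right)\right) \left(231967 + 240559\right) = -52987 - \left(-323 + \left(243 + 46\right)\right) 472526 = -52987 - \left(-323 + 289\right) 472526 = -52987 - \left(-34\right) 472526 = -52987 - -16065884 = -52987 + 16065884 = 16012897$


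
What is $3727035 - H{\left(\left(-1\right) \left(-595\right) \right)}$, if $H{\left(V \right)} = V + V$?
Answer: $3725845$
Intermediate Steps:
$H{\left(V \right)} = 2 V$
$3727035 - H{\left(\left(-1\right) \left(-595\right) \right)} = 3727035 - 2 \left(\left(-1\right) \left(-595\right)\right) = 3727035 - 2 \cdot 595 = 3727035 - 1190 = 3725845$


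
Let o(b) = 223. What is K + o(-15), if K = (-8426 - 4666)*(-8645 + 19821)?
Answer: -146315969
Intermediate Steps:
K = -146316192 (K = -13092*11176 = -146316192)
K + o(-15) = -146316192 + 223 = -146315969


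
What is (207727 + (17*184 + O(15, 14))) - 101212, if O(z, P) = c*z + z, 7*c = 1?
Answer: 767621/7 ≈ 1.0966e+5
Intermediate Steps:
c = ⅐ (c = (⅐)*1 = ⅐ ≈ 0.14286)
O(z, P) = 8*z/7 (O(z, P) = z/7 + z = 8*z/7)
(207727 + (17*184 + O(15, 14))) - 101212 = (207727 + (17*184 + (8/7)*15)) - 101212 = (207727 + (3128 + 120/7)) - 101212 = (207727 + 22016/7) - 101212 = 1476105/7 - 101212 = 767621/7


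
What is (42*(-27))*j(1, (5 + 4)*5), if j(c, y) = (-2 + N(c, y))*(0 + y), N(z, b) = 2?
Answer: 0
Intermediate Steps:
j(c, y) = 0 (j(c, y) = (-2 + 2)*(0 + y) = 0*y = 0)
(42*(-27))*j(1, (5 + 4)*5) = (42*(-27))*0 = -1134*0 = 0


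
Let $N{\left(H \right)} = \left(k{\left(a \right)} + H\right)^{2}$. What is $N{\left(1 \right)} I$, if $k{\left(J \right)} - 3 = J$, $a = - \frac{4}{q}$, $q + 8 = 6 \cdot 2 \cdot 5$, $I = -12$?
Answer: $- \frac{31212}{169} \approx -184.69$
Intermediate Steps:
$q = 52$ ($q = -8 + 6 \cdot 2 \cdot 5 = -8 + 12 \cdot 5 = -8 + 60 = 52$)
$a = - \frac{1}{13}$ ($a = - \frac{4}{52} = \left(-4\right) \frac{1}{52} = - \frac{1}{13} \approx -0.076923$)
$k{\left(J \right)} = 3 + J$
$N{\left(H \right)} = \left(\frac{38}{13} + H\right)^{2}$ ($N{\left(H \right)} = \left(\left(3 - \frac{1}{13}\right) + H\right)^{2} = \left(\frac{38}{13} + H\right)^{2}$)
$N{\left(1 \right)} I = \frac{\left(38 + 13 \cdot 1\right)^{2}}{169} \left(-12\right) = \frac{\left(38 + 13\right)^{2}}{169} \left(-12\right) = \frac{51^{2}}{169} \left(-12\right) = \frac{1}{169} \cdot 2601 \left(-12\right) = \frac{2601}{169} \left(-12\right) = - \frac{31212}{169}$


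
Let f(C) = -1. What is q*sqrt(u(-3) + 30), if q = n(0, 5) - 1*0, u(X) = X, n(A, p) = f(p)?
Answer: -3*sqrt(3) ≈ -5.1962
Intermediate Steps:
n(A, p) = -1
q = -1 (q = -1 - 1*0 = -1 + 0 = -1)
q*sqrt(u(-3) + 30) = -sqrt(-3 + 30) = -sqrt(27) = -3*sqrt(3)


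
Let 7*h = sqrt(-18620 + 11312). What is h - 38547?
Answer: -38547 + 6*I*sqrt(203)/7 ≈ -38547.0 + 12.212*I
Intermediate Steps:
h = 6*I*sqrt(203)/7 (h = sqrt(-18620 + 11312)/7 = sqrt(-7308)/7 = (6*I*sqrt(203))/7 = 6*I*sqrt(203)/7 ≈ 12.212*I)
h - 38547 = 6*I*sqrt(203)/7 - 38547 = -38547 + 6*I*sqrt(203)/7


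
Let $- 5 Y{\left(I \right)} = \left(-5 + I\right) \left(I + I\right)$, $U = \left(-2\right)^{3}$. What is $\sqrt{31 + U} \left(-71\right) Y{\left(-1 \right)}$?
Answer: $\frac{852 \sqrt{23}}{5} \approx 817.21$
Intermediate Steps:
$U = -8$
$Y{\left(I \right)} = - \frac{2 I \left(-5 + I\right)}{5}$ ($Y{\left(I \right)} = - \frac{\left(-5 + I\right) \left(I + I\right)}{5} = - \frac{\left(-5 + I\right) 2 I}{5} = - \frac{2 I \left(-5 + I\right)}{5}$)
$\sqrt{31 + U} \left(-71\right) Y{\left(-1 \right)} = \sqrt{31 - 8} \left(-71\right) \frac{2}{5} \left(-1\right) \left(5 - -1\right) = \sqrt{23} \left(-71\right) \frac{2}{5} \left(-1\right) \left(5 + 1\right) = - 71 \sqrt{23} \cdot \frac{2}{5} \left(-1\right) 6 = - 71 \sqrt{23} \left(- \frac{12}{5}\right) = \frac{852 \sqrt{23}}{5}$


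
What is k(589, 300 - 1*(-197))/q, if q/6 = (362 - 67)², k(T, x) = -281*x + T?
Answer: -23178/87025 ≈ -0.26634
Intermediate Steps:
k(T, x) = T - 281*x
q = 522150 (q = 6*(362 - 67)² = 6*295² = 6*87025 = 522150)
k(589, 300 - 1*(-197))/q = (589 - 281*(300 - 1*(-197)))/522150 = (589 - 281*(300 + 197))*(1/522150) = (589 - 281*497)*(1/522150) = (589 - 139657)*(1/522150) = -139068*1/522150 = -23178/87025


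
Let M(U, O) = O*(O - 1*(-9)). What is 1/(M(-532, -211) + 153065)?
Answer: 1/195687 ≈ 5.1102e-6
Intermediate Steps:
M(U, O) = O*(9 + O) (M(U, O) = O*(O + 9) = O*(9 + O))
1/(M(-532, -211) + 153065) = 1/(-211*(9 - 211) + 153065) = 1/(-211*(-202) + 153065) = 1/(42622 + 153065) = 1/195687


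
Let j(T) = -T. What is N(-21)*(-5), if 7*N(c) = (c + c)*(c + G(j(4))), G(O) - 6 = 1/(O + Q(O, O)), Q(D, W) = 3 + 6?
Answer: -444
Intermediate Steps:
Q(D, W) = 9
G(O) = 6 + 1/(9 + O) (G(O) = 6 + 1/(O + 9) = 6 + 1/(9 + O))
N(c) = 2*c*(31/5 + c)/7 (N(c) = ((c + c)*(c + (55 + 6*(-1*4))/(9 - 1*4)))/7 = ((2*c)*(c + (55 + 6*(-4))/(9 - 4)))/7 = ((2*c)*(c + (55 - 24)/5))/7 = ((2*c)*(c + (⅕)*31))/7 = ((2*c)*(c + 31/5))/7 = ((2*c)*(31/5 + c))/7 = (2*c*(31/5 + c))/7 = 2*c*(31/5 + c)/7)
N(-21)*(-5) = ((2/35)*(-21)*(31 + 5*(-21)))*(-5) = ((2/35)*(-21)*(31 - 105))*(-5) = ((2/35)*(-21)*(-74))*(-5) = (444/5)*(-5) = -444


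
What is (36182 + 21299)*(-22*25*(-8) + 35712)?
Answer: 2305677872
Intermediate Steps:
(36182 + 21299)*(-22*25*(-8) + 35712) = 57481*(-550*(-8) + 35712) = 57481*(4400 + 35712) = 57481*40112 = 2305677872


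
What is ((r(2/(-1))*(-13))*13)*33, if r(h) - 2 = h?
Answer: 0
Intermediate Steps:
r(h) = 2 + h
((r(2/(-1))*(-13))*13)*33 = (((2 + 2/(-1))*(-13))*13)*33 = (((2 + 2*(-1))*(-13))*13)*33 = (((2 - 2)*(-13))*13)*33 = ((0*(-13))*13)*33 = (0*13)*33 = 0*33 = 0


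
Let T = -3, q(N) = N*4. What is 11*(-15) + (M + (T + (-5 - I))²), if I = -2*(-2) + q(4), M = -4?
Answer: 615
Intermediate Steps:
q(N) = 4*N
I = 20 (I = -2*(-2) + 4*4 = 4 + 16 = 20)
11*(-15) + (M + (T + (-5 - I))²) = 11*(-15) + (-4 + (-3 + (-5 - 1*20))²) = -165 + (-4 + (-3 + (-5 - 20))²) = -165 + (-4 + (-3 - 25)²) = -165 + (-4 + (-28)²) = -165 + (-4 + 784) = -165 + 780 = 615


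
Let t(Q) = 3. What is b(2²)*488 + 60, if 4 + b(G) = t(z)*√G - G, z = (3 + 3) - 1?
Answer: -916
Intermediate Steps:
z = 5 (z = 6 - 1 = 5)
b(G) = -4 - G + 3*√G (b(G) = -4 + (3*√G - G) = -4 + (-G + 3*√G) = -4 - G + 3*√G)
b(2²)*488 + 60 = (-4 - 1*2² + 3*√(2²))*488 + 60 = (-4 - 1*4 + 3*√4)*488 + 60 = (-4 - 4 + 3*2)*488 + 60 = (-4 - 4 + 6)*488 + 60 = -2*488 + 60 = -976 + 60 = -916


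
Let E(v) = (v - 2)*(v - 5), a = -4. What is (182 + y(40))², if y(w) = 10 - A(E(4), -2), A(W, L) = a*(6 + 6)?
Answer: 57600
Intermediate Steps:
E(v) = (-5 + v)*(-2 + v) (E(v) = (-2 + v)*(-5 + v) = (-5 + v)*(-2 + v))
A(W, L) = -48 (A(W, L) = -4*(6 + 6) = -4*12 = -48)
y(w) = 58 (y(w) = 10 - 1*(-48) = 10 + 48 = 58)
(182 + y(40))² = (182 + 58)² = 240² = 57600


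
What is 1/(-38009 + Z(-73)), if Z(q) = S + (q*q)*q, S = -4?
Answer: -1/427030 ≈ -2.3418e-6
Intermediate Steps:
Z(q) = -4 + q**3 (Z(q) = -4 + (q*q)*q = -4 + q**2*q = -4 + q**3)
1/(-38009 + Z(-73)) = 1/(-38009 + (-4 + (-73)**3)) = 1/(-38009 + (-4 - 389017)) = 1/(-38009 - 389021) = 1/(-427030) = -1/427030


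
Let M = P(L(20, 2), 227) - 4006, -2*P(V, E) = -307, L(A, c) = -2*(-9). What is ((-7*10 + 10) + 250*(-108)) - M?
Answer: -46415/2 ≈ -23208.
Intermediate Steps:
L(A, c) = 18
P(V, E) = 307/2 (P(V, E) = -½*(-307) = 307/2)
M = -7705/2 (M = 307/2 - 4006 = -7705/2 ≈ -3852.5)
((-7*10 + 10) + 250*(-108)) - M = ((-7*10 + 10) + 250*(-108)) - 1*(-7705/2) = ((-70 + 10) - 27000) + 7705/2 = (-60 - 27000) + 7705/2 = -27060 + 7705/2 = -46415/2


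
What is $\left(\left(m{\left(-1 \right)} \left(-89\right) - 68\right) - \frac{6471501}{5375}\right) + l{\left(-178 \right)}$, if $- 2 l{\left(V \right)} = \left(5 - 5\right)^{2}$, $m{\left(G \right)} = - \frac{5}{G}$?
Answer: $- \frac{9228876}{5375} \approx -1717.0$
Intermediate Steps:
$l{\left(V \right)} = 0$ ($l{\left(V \right)} = - \frac{\left(5 - 5\right)^{2}}{2} = - \frac{0^{2}}{2} = \left(- \frac{1}{2}\right) 0 = 0$)
$\left(\left(m{\left(-1 \right)} \left(-89\right) - 68\right) - \frac{6471501}{5375}\right) + l{\left(-178 \right)} = \left(\left(- \frac{5}{-1} \left(-89\right) - 68\right) - \frac{6471501}{5375}\right) + 0 = \left(\left(\left(-5\right) \left(-1\right) \left(-89\right) - 68\right) - \frac{6471501}{5375}\right) + 0 = \left(\left(5 \left(-89\right) - 68\right) - \frac{6471501}{5375}\right) + 0 = \left(\left(-445 - 68\right) - \frac{6471501}{5375}\right) + 0 = \left(-513 - \frac{6471501}{5375}\right) + 0 = - \frac{9228876}{5375} + 0 = - \frac{9228876}{5375}$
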